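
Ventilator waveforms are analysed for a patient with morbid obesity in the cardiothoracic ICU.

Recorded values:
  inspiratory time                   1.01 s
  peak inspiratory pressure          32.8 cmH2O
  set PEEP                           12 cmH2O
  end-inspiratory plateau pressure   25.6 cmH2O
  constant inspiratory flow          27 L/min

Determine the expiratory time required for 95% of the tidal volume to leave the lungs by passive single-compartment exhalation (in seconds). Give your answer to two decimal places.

1.60

Flow: 27 L/min ÷ 60 = 0.45 L/s.
Vt = flow × Ti = 0.45 L/s × 1.01 s × 1000 mL/L = 454.5 mL.
R = (PIP − Pplat)/V̇ = (32.8 − 25.6) / 0.45 = 7.2/0.45 = 16.0 cmH2O·s/L.
C = Vt/(Pplat − PEEP) = 454.5 / (25.6 − 12) = 454.5/13.6 = 33.419 mL/cmH2O.
τ = R × C = 16.0 × 0.03342 L/cmH2O = 0.5347 s.
t = −τ·ln(1 − 0.95) = −0.5347·ln(0.05) = 1.602 s.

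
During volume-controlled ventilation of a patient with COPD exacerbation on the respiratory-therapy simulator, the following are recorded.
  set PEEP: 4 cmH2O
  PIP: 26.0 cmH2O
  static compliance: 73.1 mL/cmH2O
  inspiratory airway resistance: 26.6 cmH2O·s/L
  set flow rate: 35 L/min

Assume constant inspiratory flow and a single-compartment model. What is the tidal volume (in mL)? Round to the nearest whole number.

474

Flow: 35 L/min ÷ 60 = 0.5833 L/s.
Equation of motion (constant flow): PIP = Vt/C + R·V̇ + PEEP.
Vt/C = PIP − R·V̇ − PEEP = 26.0 − 15.516 − 4 = 6.484 cmH2O.
Vt = C × 6.484 = 73.1 × 6.484 = 473.98 mL.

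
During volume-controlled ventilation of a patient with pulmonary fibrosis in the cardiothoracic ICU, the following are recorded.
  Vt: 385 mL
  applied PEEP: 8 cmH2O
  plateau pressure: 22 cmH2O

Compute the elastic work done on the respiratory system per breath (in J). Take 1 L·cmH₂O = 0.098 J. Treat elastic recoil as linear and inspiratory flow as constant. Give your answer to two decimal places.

0.26

Elastic work ≈ ½ × (Pplat − PEEP) × Vt = 0.5 × (22 − 8) × 0.385 L = 0.5 × 14.0 × 0.385 = 2.695 L·cmH2O.
× 0.098 J/(L·cmH2O) → 0.2641 J.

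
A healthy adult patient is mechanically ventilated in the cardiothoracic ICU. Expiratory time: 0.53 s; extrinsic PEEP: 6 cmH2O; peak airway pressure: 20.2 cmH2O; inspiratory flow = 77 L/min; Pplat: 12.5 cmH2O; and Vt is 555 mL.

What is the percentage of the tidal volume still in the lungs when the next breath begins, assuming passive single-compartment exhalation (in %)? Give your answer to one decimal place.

35.5

Flow: 77 L/min ÷ 60 = 1.2833 L/s.
R = (PIP − Pplat)/V̇ = (20.2 − 12.5) / 1.2833 = 7.7/1.2833 = 6.0 cmH2O·s/L.
C = Vt/(Pplat − PEEP) = 555.0 / (12.5 − 6) = 555.0/6.5 = 85.385 mL/cmH2O.
τ = R × C = 6.0 × 0.08539 L/cmH2O = 0.5123 s.
Fraction remaining at end-expiration = e^(−Te/τ) = e^(−0.53/0.5123) = 0.3554 → 35.54%.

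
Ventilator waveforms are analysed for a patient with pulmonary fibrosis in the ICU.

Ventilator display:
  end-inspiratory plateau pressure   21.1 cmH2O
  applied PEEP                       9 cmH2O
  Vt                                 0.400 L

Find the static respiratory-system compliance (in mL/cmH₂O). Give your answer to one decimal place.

33.1

Cstat = Vt / (Pplat − PEEP) = 400 / (21.1 − 9) = 400 / 12.1 = 33.058 mL/cmH2O.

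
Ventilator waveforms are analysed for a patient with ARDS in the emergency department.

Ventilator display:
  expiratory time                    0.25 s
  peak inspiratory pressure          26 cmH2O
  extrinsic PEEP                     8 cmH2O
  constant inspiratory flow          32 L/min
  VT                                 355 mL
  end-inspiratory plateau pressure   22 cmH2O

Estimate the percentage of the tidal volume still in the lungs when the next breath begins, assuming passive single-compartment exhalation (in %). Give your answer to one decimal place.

26.9

Flow: 32 L/min ÷ 60 = 0.5333 L/s.
R = (PIP − Pplat)/V̇ = (26 − 22) / 0.5333 = 4.0/0.5333 = 7.5 cmH2O·s/L.
C = Vt/(Pplat − PEEP) = 355.0 / (22 − 8) = 355.0/14.0 = 25.357 mL/cmH2O.
τ = R × C = 7.5 × 0.02536 L/cmH2O = 0.1902 s.
Fraction remaining at end-expiration = e^(−Te/τ) = e^(−0.25/0.1902) = 0.2686 → 26.86%.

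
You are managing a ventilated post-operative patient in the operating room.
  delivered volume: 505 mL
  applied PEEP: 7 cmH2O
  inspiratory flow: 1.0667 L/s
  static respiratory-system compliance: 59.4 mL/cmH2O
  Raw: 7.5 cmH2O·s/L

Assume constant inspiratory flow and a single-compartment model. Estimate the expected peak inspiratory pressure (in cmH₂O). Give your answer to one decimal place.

23.5

Equation of motion (constant flow): PIP = Vt/C + R·V̇ + PEEP.
PIP = 505/59.4 + 7.5×1.0667 + 7 = 8.502 + 8.0 + 7 = 23.502 cmH2O.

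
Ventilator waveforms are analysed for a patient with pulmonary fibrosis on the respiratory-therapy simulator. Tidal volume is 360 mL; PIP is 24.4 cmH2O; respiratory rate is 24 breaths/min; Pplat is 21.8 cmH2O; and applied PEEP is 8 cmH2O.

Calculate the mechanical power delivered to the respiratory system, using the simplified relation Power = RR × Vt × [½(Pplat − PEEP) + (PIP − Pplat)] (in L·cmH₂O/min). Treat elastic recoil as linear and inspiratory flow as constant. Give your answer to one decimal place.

Per-breath work = Vt × [½(Pplat−PEEP) + (PIP−Pplat)] = 0.360 × [0.5×13.8 + 2.6] = 0.360 × 9.5 = 3.42 L·cmH2O.
Power = 24 × 3.42 = 82.08 L·cmH2O/min.

82.1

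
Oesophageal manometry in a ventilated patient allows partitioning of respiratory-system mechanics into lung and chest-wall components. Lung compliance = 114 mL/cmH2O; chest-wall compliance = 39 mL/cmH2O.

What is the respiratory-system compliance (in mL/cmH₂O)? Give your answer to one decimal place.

Lung and chest wall are elastances in series: 1/Crs = 1/CL + 1/Ccw.
1/Crs = 1/114 + 1/39 = 0.03441.
Crs = 29.061 mL/cmH2O.

29.1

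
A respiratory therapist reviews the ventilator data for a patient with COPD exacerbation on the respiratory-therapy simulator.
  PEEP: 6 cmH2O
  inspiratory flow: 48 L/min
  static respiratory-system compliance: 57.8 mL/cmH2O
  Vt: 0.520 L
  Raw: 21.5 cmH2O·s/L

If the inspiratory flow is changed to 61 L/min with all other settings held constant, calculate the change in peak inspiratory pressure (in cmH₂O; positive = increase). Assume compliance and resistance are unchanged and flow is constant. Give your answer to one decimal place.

Flow: 48 L/min ÷ 60 = 0.8 L/s.
New flow: 61 L/min ÷ 60 = 1.0167 L/s.
PIP = Vt/C + R·V̇ + PEEP (constant-flow equation of motion).
Only the resistive term changes: ΔPIP = R × ΔV̇ = 21.5 × (1.0167 − 0.8) = 21.5 × 0.2167 = 4.659 cmH2O.

4.7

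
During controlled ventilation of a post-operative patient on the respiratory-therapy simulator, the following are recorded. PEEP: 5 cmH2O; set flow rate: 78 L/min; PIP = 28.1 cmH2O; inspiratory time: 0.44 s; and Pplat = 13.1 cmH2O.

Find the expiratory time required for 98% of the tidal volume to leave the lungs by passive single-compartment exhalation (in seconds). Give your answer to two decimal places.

3.19

Flow: 78 L/min ÷ 60 = 1.3 L/s.
Vt = flow × Ti = 1.3 L/s × 0.44 s × 1000 mL/L = 572.0 mL.
R = (PIP − Pplat)/V̇ = (28.1 − 13.1) / 1.3 = 15.0/1.3 = 11.538 cmH2O·s/L.
C = Vt/(Pplat − PEEP) = 572.0 / (13.1 − 5) = 572.0/8.1 = 70.617 mL/cmH2O.
τ = R × C = 11.538 × 0.07062 L/cmH2O = 0.8148 s.
t = −τ·ln(1 − 0.98) = −0.8148·ln(0.02) = 3.188 s.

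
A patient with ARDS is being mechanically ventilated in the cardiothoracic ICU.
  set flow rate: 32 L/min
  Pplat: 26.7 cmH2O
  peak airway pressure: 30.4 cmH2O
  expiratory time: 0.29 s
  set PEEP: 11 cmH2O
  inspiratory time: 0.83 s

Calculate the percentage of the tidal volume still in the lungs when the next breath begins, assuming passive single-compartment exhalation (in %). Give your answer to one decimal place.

Flow: 32 L/min ÷ 60 = 0.5333 L/s.
Vt = flow × Ti = 0.5333 L/s × 0.83 s × 1000 mL/L = 442.64 mL.
R = (PIP − Pplat)/V̇ = (30.4 − 26.7) / 0.5333 = 3.7/0.5333 = 6.938 cmH2O·s/L.
C = Vt/(Pplat − PEEP) = 442.64 / (26.7 − 11) = 442.64/15.7 = 28.194 mL/cmH2O.
τ = R × C = 6.938 × 0.02819 L/cmH2O = 0.1956 s.
Fraction remaining at end-expiration = e^(−Te/τ) = e^(−0.29/0.1956) = 0.227 → 22.7%.

22.7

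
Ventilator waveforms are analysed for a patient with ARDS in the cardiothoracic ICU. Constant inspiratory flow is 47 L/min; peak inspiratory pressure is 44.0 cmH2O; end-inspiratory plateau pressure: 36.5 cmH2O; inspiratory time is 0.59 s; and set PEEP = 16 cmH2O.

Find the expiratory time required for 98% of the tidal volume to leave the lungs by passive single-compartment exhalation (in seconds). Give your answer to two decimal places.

Flow: 47 L/min ÷ 60 = 0.7833 L/s.
Vt = flow × Ti = 0.7833 L/s × 0.59 s × 1000 mL/L = 462.15 mL.
R = (PIP − Pplat)/V̇ = (44.0 − 36.5) / 0.7833 = 7.5/0.7833 = 9.575 cmH2O·s/L.
C = Vt/(Pplat − PEEP) = 462.15 / (36.5 − 16) = 462.15/20.5 = 22.544 mL/cmH2O.
τ = R × C = 9.575 × 0.02254 L/cmH2O = 0.2158 s.
t = −τ·ln(1 − 0.98) = −0.2158·ln(0.02) = 0.8442 s.

0.84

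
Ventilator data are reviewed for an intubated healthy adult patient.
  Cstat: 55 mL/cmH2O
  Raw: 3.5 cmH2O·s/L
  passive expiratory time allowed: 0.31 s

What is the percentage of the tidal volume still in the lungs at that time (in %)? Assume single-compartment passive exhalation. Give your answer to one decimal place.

20.0

τ = R × C = 3.5 × 55 mL/cmH2O = 3.5 × 0.055 L/cmH2O = 0.1925 s.
Passive exhalation: V(t)/V₀ = e^(−t/τ) = e^(−0.31/0.1925) = 0.1998.
Fraction remaining = 0.1998 → 19.98%.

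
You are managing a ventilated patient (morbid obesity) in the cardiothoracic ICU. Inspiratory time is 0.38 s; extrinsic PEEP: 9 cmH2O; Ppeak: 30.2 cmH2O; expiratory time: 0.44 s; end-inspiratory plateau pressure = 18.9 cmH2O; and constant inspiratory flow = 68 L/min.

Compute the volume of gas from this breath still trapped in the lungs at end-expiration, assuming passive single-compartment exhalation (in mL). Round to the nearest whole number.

Flow: 68 L/min ÷ 60 = 1.1333 L/s.
Vt = flow × Ti = 1.1333 L/s × 0.38 s × 1000 mL/L = 430.65 mL.
R = (PIP − Pplat)/V̇ = (30.2 − 18.9) / 1.1333 = 11.3/1.1333 = 9.971 cmH2O·s/L.
C = Vt/(Pplat − PEEP) = 430.65 / (18.9 − 9) = 430.65/9.9 = 43.5 mL/cmH2O.
τ = R × C = 9.971 × 0.0435 L/cmH2O = 0.4337 s.
Fraction remaining = e^(−Te/τ) = e^(−0.44/0.4337) = 0.3626.
Trapped volume = 430.65 × 0.3626 = 156.15 mL.

156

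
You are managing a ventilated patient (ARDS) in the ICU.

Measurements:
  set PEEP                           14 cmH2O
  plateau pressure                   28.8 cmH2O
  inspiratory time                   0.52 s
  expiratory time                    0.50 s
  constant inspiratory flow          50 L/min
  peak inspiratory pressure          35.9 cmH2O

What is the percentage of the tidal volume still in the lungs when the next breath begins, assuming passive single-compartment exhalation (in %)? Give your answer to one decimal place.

13.5

Flow: 50 L/min ÷ 60 = 0.8333 L/s.
Vt = flow × Ti = 0.8333 L/s × 0.52 s × 1000 mL/L = 433.32 mL.
R = (PIP − Pplat)/V̇ = (35.9 − 28.8) / 0.8333 = 7.1/0.8333 = 8.52 cmH2O·s/L.
C = Vt/(Pplat − PEEP) = 433.32 / (28.8 − 14) = 433.32/14.8 = 29.278 mL/cmH2O.
τ = R × C = 8.52 × 0.02928 L/cmH2O = 0.2495 s.
Fraction remaining at end-expiration = e^(−Te/τ) = e^(−0.50/0.2495) = 0.1348 → 13.48%.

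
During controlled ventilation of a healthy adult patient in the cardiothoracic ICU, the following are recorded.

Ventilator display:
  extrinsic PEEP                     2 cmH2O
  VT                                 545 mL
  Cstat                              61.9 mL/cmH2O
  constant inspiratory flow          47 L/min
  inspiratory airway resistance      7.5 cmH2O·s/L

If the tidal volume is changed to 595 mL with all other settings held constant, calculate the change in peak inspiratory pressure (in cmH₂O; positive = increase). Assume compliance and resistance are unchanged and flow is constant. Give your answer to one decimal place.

0.8

PIP = Vt/C + R·V̇ + PEEP (constant-flow equation of motion).
Only the elastic term changes: ΔPIP = ΔVt / C = (595 − 545) / 61.9 = 0.8078 cmH2O.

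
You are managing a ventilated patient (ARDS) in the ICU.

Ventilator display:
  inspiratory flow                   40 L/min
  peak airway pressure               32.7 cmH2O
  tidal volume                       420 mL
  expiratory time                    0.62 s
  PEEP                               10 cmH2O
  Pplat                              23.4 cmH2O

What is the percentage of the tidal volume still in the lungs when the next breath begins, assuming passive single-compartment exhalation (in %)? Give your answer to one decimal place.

24.2

Flow: 40 L/min ÷ 60 = 0.6667 L/s.
R = (PIP − Pplat)/V̇ = (32.7 − 23.4) / 0.6667 = 9.3/0.6667 = 13.949 cmH2O·s/L.
C = Vt/(Pplat − PEEP) = 420.0 / (23.4 − 10) = 420.0/13.4 = 31.343 mL/cmH2O.
τ = R × C = 13.949 × 0.03134 L/cmH2O = 0.4372 s.
Fraction remaining at end-expiration = e^(−Te/τ) = e^(−0.62/0.4372) = 0.2422 → 24.22%.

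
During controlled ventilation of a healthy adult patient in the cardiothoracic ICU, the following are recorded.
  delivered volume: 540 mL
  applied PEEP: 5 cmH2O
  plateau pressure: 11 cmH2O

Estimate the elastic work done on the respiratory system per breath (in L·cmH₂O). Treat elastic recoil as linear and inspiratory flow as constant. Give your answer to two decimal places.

1.62

Elastic work ≈ ½ × (Pplat − PEEP) × Vt = 0.5 × (11 − 5) × 0.540 L = 0.5 × 6.0 × 0.540 = 1.62 L·cmH2O.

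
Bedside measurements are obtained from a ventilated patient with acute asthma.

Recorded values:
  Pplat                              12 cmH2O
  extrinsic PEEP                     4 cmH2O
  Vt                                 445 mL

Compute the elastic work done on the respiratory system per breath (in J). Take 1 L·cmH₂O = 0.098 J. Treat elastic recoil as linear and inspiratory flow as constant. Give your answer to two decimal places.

Elastic work ≈ ½ × (Pplat − PEEP) × Vt = 0.5 × (12 − 4) × 0.445 L = 0.5 × 8.0 × 0.445 = 1.78 L·cmH2O.
× 0.098 J/(L·cmH2O) → 0.1744 J.

0.17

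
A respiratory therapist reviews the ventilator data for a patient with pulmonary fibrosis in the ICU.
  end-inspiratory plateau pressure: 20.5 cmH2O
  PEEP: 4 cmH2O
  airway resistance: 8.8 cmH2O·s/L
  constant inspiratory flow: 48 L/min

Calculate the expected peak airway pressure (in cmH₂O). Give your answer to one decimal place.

Flow: 48 L/min ÷ 60 = 0.8 L/s.
PIP = Pplat + Raw × flow = 20.5 + 8.8 × 0.8 = 20.5 + 7.04 = 27.54 cmH2O.

27.5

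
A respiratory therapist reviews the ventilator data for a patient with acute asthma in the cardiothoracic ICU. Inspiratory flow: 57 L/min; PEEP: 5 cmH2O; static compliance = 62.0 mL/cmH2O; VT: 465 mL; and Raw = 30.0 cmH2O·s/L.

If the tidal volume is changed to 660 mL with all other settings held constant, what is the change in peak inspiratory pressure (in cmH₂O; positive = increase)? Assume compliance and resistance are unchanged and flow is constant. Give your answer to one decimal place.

PIP = Vt/C + R·V̇ + PEEP (constant-flow equation of motion).
Only the elastic term changes: ΔPIP = ΔVt / C = (660 − 465) / 62.0 = 3.145 cmH2O.

3.1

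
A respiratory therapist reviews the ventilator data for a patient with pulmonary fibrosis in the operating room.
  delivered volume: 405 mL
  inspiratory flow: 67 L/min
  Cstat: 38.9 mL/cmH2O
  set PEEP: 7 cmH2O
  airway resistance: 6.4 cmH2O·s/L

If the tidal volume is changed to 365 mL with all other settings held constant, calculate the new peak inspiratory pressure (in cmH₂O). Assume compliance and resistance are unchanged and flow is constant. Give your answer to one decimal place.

Flow: 67 L/min ÷ 60 = 1.1167 L/s.
PIP = Vt/C + R·V̇ + PEEP (constant-flow equation of motion).
Only the elastic term changes: ΔPIP = ΔVt / C = (365 − 405) / 38.9 = -1.028 cmH2O.
Original PIP = 405/38.9 + 6.4×1.1167 + 7 = 24.558 cmH2O; new PIP = 24.558 + (-1.028) = 23.53 cmH2O.

23.5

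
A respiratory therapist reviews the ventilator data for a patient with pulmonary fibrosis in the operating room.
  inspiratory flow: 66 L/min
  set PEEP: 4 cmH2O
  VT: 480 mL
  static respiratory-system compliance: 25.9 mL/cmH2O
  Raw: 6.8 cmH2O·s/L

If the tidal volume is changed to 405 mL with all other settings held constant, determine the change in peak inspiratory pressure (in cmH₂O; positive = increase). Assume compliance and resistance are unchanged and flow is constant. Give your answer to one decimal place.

-2.9

PIP = Vt/C + R·V̇ + PEEP (constant-flow equation of motion).
Only the elastic term changes: ΔPIP = ΔVt / C = (405 − 480) / 25.9 = -2.896 cmH2O.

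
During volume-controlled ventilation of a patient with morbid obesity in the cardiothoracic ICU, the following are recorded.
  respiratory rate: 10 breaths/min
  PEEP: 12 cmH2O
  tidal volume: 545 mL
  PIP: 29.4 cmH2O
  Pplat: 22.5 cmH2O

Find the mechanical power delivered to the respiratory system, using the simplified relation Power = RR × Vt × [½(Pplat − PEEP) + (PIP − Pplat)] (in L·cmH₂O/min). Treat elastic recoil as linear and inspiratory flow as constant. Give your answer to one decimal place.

66.2

Per-breath work = Vt × [½(Pplat−PEEP) + (PIP−Pplat)] = 0.545 × [0.5×10.5 + 6.9] = 0.545 × 12.15 = 6.622 L·cmH2O.
Power = 10 × 6.622 = 66.22 L·cmH2O/min.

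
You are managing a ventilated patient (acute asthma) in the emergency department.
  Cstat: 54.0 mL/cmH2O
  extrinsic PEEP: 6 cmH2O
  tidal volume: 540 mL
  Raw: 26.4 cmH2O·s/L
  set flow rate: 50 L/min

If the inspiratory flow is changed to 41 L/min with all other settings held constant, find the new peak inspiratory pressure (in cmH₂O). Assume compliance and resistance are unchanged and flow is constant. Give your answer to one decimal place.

Flow: 50 L/min ÷ 60 = 0.8333 L/s.
New flow: 41 L/min ÷ 60 = 0.6833 L/s.
PIP = Vt/C + R·V̇ + PEEP (constant-flow equation of motion).
Only the resistive term changes: ΔPIP = R × ΔV̇ = 26.4 × (0.6833 − 0.8333) = 26.4 × -0.15 = -3.96 cmH2O.
Original PIP = 540/54.0 + 26.4×0.8333 + 6 = 37.999 cmH2O; new PIP = 37.999 + (-3.96) = 34.039 cmH2O.

34.0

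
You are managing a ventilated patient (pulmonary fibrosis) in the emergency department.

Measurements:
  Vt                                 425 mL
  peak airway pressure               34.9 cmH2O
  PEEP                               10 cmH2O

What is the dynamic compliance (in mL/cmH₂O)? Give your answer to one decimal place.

17.1

Dynamic compliance = Vt / (PIP − PEEP) = 425 / (34.9 − 10) = 425 / 24.9 = 17.068 mL/cmH2O.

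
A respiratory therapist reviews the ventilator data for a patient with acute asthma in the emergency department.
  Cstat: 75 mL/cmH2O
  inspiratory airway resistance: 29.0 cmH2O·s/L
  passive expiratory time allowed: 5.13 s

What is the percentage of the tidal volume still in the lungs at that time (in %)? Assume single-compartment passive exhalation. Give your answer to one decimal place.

9.5

τ = R × C = 29.0 × 75 mL/cmH2O = 29.0 × 0.075 L/cmH2O = 2.175 s.
Passive exhalation: V(t)/V₀ = e^(−t/τ) = e^(−5.13/2.175) = 0.09455.
Fraction remaining = 0.09455 → 9.455%.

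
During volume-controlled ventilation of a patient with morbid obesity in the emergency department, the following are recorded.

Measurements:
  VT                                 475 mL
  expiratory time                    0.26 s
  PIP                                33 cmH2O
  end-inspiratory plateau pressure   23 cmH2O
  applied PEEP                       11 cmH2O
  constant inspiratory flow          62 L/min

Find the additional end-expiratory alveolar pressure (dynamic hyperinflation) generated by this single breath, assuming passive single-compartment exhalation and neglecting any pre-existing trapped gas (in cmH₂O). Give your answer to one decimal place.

Flow: 62 L/min ÷ 60 = 1.0333 L/s.
R = (PIP − Pplat)/V̇ = (33 − 23) / 1.0333 = 10.0/1.0333 = 9.678 cmH2O·s/L.
C = Vt/(Pplat − PEEP) = 475.0 / (23 − 11) = 475.0/12.0 = 39.583 mL/cmH2O.
τ = R × C = 9.678 × 0.03958 L/cmH2O = 0.3831 s.
Fraction remaining = e^(−Te/τ) = e^(−0.26/0.3831) = 0.5073; trapped volume = 475.0 × 0.5073 = 240.97 mL.
Additional alveolar pressure from trapping ≈ V_trapped / C = 240.97 / 39.583 = 6.088 cmH2O.

6.1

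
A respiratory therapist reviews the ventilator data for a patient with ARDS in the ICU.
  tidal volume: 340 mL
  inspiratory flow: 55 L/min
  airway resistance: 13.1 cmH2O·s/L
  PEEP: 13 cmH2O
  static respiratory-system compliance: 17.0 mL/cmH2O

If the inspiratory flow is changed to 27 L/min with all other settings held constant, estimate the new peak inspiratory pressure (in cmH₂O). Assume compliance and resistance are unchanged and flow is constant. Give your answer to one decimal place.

38.9

Flow: 55 L/min ÷ 60 = 0.9167 L/s.
New flow: 27 L/min ÷ 60 = 0.45 L/s.
PIP = Vt/C + R·V̇ + PEEP (constant-flow equation of motion).
Only the resistive term changes: ΔPIP = R × ΔV̇ = 13.1 × (0.45 − 0.9167) = 13.1 × -0.4667 = -6.114 cmH2O.
Original PIP = 340/17.0 + 13.1×0.9167 + 13 = 45.009 cmH2O; new PIP = 45.009 + (-6.114) = 38.895 cmH2O.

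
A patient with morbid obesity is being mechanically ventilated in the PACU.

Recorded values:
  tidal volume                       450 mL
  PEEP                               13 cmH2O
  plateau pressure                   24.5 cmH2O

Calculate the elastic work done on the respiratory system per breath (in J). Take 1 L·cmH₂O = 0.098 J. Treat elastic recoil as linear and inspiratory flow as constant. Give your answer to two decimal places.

Elastic work ≈ ½ × (Pplat − PEEP) × Vt = 0.5 × (24.5 − 13) × 0.450 L = 0.5 × 11.5 × 0.450 = 2.588 L·cmH2O.
× 0.098 J/(L·cmH2O) → 0.2536 J.

0.25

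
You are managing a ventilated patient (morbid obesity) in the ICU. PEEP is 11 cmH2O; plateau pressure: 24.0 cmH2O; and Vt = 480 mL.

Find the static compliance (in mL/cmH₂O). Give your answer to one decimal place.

Cstat = Vt / (Pplat − PEEP) = 480 / (24.0 − 11) = 480 / 13.0 = 36.923 mL/cmH2O.

36.9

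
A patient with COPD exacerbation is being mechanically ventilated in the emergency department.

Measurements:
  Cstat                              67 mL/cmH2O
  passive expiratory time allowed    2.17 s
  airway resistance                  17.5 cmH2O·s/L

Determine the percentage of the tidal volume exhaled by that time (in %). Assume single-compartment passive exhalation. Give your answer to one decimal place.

84.3

τ = R × C = 17.5 × 67 mL/cmH2O = 17.5 × 0.067 L/cmH2O = 1.173 s.
Passive exhalation: V(t)/V₀ = e^(−t/τ) = e^(−2.17/1.173) = 0.1572.
Fraction exhaled = 1 − 0.1572 = 0.8428 → 84.28%.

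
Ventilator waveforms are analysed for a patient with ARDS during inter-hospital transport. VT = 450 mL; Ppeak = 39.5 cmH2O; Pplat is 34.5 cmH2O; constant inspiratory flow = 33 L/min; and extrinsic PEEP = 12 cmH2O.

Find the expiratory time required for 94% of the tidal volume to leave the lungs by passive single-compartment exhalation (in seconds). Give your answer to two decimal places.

0.51

Flow: 33 L/min ÷ 60 = 0.55 L/s.
R = (PIP − Pplat)/V̇ = (39.5 − 34.5) / 0.55 = 5.0/0.55 = 9.091 cmH2O·s/L.
C = Vt/(Pplat − PEEP) = 450.0 / (34.5 − 12) = 450.0/22.5 = 20.0 mL/cmH2O.
τ = R × C = 9.091 × 0.02 L/cmH2O = 0.1818 s.
t = −τ·ln(1 − 0.94) = −0.1818·ln(0.06) = 0.5115 s.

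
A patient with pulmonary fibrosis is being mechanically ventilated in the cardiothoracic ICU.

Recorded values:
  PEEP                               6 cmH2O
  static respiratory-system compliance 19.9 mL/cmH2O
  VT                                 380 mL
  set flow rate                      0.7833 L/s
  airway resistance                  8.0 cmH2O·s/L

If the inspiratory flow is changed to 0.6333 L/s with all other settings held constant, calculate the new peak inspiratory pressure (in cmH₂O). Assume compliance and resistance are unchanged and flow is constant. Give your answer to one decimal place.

30.2

PIP = Vt/C + R·V̇ + PEEP (constant-flow equation of motion).
Only the resistive term changes: ΔPIP = R × ΔV̇ = 8.0 × (0.6333 − 0.7833) = 8.0 × -0.15 = -1.2 cmH2O.
Original PIP = 380/19.9 + 8.0×0.7833 + 6 = 31.362 cmH2O; new PIP = 31.362 + (-1.2) = 30.162 cmH2O.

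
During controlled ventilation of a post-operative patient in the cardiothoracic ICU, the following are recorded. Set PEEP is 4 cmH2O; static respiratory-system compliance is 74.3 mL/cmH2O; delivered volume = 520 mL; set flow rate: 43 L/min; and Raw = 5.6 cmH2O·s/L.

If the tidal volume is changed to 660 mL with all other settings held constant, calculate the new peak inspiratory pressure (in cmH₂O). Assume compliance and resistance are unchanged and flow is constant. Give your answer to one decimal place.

16.9

Flow: 43 L/min ÷ 60 = 0.7167 L/s.
PIP = Vt/C + R·V̇ + PEEP (constant-flow equation of motion).
Only the elastic term changes: ΔPIP = ΔVt / C = (660 − 520) / 74.3 = 1.884 cmH2O.
Original PIP = 520/74.3 + 5.6×0.7167 + 4 = 15.012 cmH2O; new PIP = 15.012 + (1.884) = 16.896 cmH2O.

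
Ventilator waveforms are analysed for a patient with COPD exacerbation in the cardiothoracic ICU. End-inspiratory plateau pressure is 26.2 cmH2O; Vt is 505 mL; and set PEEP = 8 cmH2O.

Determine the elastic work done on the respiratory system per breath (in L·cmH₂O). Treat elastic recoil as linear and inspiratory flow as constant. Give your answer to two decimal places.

Elastic work ≈ ½ × (Pplat − PEEP) × Vt = 0.5 × (26.2 − 8) × 0.505 L = 0.5 × 18.2 × 0.505 = 4.596 L·cmH2O.

4.60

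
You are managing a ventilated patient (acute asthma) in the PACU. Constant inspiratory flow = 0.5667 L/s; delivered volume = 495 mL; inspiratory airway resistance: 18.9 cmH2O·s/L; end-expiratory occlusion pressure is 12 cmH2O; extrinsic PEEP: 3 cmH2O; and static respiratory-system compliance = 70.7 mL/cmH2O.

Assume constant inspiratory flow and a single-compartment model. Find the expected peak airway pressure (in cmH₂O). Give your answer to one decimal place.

Total PEEP = 12 cmH2O (set 3 + intrinsic 9); this is the baseline alveolar pressure.
Equation of motion (constant flow): PIP = Vt/C + R·V̇ + PEEP.
PIP = 495/70.7 + 18.9×0.5667 + 12 = 7.001 + 10.711 + 12 = 29.712 cmH2O.

29.7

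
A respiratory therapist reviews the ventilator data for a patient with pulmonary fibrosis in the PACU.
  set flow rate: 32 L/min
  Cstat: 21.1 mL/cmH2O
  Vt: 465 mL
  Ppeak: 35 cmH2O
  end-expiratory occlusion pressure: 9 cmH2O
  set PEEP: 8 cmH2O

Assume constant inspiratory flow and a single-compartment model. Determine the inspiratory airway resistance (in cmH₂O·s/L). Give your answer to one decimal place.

7.4

Flow: 32 L/min ÷ 60 = 0.5333 L/s.
Total PEEP = 9 cmH2O (set 8 + intrinsic 1); this is the baseline alveolar pressure.
Equation of motion (constant flow): PIP = Vt/C + R·V̇ + PEEP.
R·V̇ = PIP − Vt/C − PEEP = 35 − 465/21.1 − 9 = 35 − 22.038 − 9 = 3.962 cmH2O.
R = 3.962 / 0.5333 = 7.429 cmH2O·s/L.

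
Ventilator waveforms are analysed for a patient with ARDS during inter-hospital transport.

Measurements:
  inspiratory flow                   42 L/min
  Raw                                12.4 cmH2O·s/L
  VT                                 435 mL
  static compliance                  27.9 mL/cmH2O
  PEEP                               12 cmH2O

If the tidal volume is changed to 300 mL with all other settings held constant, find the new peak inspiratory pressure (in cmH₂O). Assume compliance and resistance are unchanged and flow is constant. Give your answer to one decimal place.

Flow: 42 L/min ÷ 60 = 0.7 L/s.
PIP = Vt/C + R·V̇ + PEEP (constant-flow equation of motion).
Only the elastic term changes: ΔPIP = ΔVt / C = (300 − 435) / 27.9 = -4.839 cmH2O.
Original PIP = 435/27.9 + 12.4×0.7 + 12 = 36.271 cmH2O; new PIP = 36.271 + (-4.839) = 31.432 cmH2O.

31.4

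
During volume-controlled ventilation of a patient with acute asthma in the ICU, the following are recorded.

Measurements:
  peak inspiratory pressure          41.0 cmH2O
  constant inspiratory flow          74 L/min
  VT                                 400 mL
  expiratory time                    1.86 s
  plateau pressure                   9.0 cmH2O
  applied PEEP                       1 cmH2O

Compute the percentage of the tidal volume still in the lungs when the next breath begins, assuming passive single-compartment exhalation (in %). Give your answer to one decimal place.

Flow: 74 L/min ÷ 60 = 1.2333 L/s.
R = (PIP − Pplat)/V̇ = (41.0 − 9.0) / 1.2333 = 32.0/1.2333 = 25.947 cmH2O·s/L.
C = Vt/(Pplat − PEEP) = 400.0 / (9.0 − 1) = 400.0/8.0 = 50.0 mL/cmH2O.
τ = R × C = 25.947 × 0.05 L/cmH2O = 1.297 s.
Fraction remaining at end-expiration = e^(−Te/τ) = e^(−1.86/1.297) = 0.2383 → 23.83%.

23.8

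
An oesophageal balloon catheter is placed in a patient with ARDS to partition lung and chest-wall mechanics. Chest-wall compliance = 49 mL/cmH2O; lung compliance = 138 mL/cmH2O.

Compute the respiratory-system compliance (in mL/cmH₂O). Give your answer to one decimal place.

Lung and chest wall are elastances in series: 1/Crs = 1/CL + 1/Ccw.
1/Crs = 1/138 + 1/49 = 0.02765.
Crs = 36.166 mL/cmH2O.

36.2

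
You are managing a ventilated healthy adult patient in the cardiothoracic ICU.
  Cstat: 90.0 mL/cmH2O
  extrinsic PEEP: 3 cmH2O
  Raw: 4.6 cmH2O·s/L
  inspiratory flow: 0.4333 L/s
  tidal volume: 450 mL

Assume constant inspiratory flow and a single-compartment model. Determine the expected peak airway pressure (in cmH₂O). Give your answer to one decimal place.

Equation of motion (constant flow): PIP = Vt/C + R·V̇ + PEEP.
PIP = 450/90.0 + 4.6×0.4333 + 3 = 5.0 + 1.993 + 3 = 9.993 cmH2O.

10.0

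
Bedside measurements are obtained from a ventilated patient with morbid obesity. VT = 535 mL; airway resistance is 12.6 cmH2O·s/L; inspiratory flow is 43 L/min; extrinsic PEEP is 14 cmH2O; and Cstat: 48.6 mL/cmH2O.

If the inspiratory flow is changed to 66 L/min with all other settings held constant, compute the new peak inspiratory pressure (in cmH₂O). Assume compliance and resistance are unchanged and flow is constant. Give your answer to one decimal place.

38.9

Flow: 43 L/min ÷ 60 = 0.7167 L/s.
New flow: 66 L/min ÷ 60 = 1.1 L/s.
PIP = Vt/C + R·V̇ + PEEP (constant-flow equation of motion).
Only the resistive term changes: ΔPIP = R × ΔV̇ = 12.6 × (1.1 − 0.7167) = 12.6 × 0.3833 = 4.83 cmH2O.
Original PIP = 535/48.6 + 12.6×0.7167 + 14 = 34.039 cmH2O; new PIP = 34.039 + (4.83) = 38.869 cmH2O.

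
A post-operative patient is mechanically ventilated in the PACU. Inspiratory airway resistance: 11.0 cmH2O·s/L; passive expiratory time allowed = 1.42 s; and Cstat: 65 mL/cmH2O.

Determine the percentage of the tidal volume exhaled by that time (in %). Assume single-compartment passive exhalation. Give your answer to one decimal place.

τ = R × C = 11.0 × 65 mL/cmH2O = 11.0 × 0.065 L/cmH2O = 0.715 s.
Passive exhalation: V(t)/V₀ = e^(−t/τ) = e^(−1.42/0.715) = 0.1372.
Fraction exhaled = 1 − 0.1372 = 0.8628 → 86.28%.

86.3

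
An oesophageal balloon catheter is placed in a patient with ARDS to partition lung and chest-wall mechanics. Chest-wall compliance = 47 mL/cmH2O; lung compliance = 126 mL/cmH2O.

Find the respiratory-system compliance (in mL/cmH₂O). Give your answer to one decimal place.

34.2

Lung and chest wall are elastances in series: 1/Crs = 1/CL + 1/Ccw.
1/Crs = 1/126 + 1/47 = 0.02921.
Crs = 34.235 mL/cmH2O.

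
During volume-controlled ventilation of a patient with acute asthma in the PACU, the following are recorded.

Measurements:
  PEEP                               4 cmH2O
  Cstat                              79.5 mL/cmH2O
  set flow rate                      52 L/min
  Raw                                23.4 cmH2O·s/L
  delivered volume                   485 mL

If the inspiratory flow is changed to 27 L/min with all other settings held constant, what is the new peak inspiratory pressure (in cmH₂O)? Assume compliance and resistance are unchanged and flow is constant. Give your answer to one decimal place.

20.6

Flow: 52 L/min ÷ 60 = 0.8667 L/s.
New flow: 27 L/min ÷ 60 = 0.45 L/s.
PIP = Vt/C + R·V̇ + PEEP (constant-flow equation of motion).
Only the resistive term changes: ΔPIP = R × ΔV̇ = 23.4 × (0.45 − 0.8667) = 23.4 × -0.4167 = -9.751 cmH2O.
Original PIP = 485/79.5 + 23.4×0.8667 + 4 = 30.381 cmH2O; new PIP = 30.381 + (-9.751) = 20.63 cmH2O.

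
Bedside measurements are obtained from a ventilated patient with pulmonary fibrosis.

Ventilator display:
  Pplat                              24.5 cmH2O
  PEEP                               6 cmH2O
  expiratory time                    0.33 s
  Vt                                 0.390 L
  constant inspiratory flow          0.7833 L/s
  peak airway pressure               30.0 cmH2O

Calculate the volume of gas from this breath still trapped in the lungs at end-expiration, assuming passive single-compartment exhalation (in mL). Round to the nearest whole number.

R = (PIP − Pplat)/V̇ = (30.0 − 24.5) / 0.7833 = 5.5/0.7833 = 7.022 cmH2O·s/L.
C = Vt/(Pplat − PEEP) = 390.0 / (24.5 − 6) = 390.0/18.5 = 21.081 mL/cmH2O.
τ = R × C = 7.022 × 0.02108 L/cmH2O = 0.148 s.
Fraction remaining = e^(−Te/τ) = e^(−0.33/0.148) = 0.1076.
Trapped volume = 390.0 × 0.1076 = 41.964 mL.

42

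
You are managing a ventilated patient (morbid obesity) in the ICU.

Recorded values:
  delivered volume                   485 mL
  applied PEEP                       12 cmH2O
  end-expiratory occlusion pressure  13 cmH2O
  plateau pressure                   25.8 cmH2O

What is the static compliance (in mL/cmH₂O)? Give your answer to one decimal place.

End-expiratory occlusion gives total PEEP = 13 cmH2O (intrinsic PEEP = 13 − 12 = 1). Use total PEEP for the elastic gradient.
Cstat = Vt / (Pplat − PEEPtotal) = 485 / (25.8 − 13) = 485 / 12.8 = 37.891 mL/cmH2O.

37.9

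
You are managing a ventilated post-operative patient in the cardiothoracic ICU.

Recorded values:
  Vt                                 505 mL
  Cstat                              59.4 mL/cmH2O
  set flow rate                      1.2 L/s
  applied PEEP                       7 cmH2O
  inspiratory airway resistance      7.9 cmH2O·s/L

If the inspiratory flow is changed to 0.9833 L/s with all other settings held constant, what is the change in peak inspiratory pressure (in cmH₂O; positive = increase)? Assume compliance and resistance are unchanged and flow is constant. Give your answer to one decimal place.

PIP = Vt/C + R·V̇ + PEEP (constant-flow equation of motion).
Only the resistive term changes: ΔPIP = R × ΔV̇ = 7.9 × (0.9833 − 1.2) = 7.9 × -0.2167 = -1.712 cmH2O.

-1.7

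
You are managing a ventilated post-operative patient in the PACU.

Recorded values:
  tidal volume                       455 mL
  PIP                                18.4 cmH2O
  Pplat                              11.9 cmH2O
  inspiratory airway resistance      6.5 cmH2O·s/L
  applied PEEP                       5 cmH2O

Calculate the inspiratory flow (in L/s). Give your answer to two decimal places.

1.00

flow = (PIP − Pplat) / Raw = 6.5 / 6.5 = 1.0 L/s.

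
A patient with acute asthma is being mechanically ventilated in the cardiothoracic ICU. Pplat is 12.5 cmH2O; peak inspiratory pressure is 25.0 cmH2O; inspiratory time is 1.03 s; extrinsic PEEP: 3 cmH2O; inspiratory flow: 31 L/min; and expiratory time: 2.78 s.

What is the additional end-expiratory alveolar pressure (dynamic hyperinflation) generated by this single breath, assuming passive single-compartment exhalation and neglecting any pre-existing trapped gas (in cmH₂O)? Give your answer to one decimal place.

Flow: 31 L/min ÷ 60 = 0.5167 L/s.
Vt = flow × Ti = 0.5167 L/s × 1.03 s × 1000 mL/L = 532.2 mL.
R = (PIP − Pplat)/V̇ = (25.0 − 12.5) / 0.5167 = 12.5/0.5167 = 24.192 cmH2O·s/L.
C = Vt/(Pplat − PEEP) = 532.2 / (12.5 − 3) = 532.2/9.5 = 56.021 mL/cmH2O.
τ = R × C = 24.192 × 0.05602 L/cmH2O = 1.355 s.
Fraction remaining = e^(−Te/τ) = e^(−2.78/1.355) = 0.1285; trapped volume = 532.2 × 0.1285 = 68.388 mL.
Additional alveolar pressure from trapping ≈ V_trapped / C = 68.388 / 56.021 = 1.221 cmH2O.

1.2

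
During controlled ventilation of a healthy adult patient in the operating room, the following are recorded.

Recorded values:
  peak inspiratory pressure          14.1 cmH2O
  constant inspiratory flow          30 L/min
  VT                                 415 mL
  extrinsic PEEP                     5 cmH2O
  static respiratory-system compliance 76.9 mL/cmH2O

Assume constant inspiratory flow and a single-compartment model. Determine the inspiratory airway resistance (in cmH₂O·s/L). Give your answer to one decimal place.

7.4

Flow: 30 L/min ÷ 60 = 0.5 L/s.
Equation of motion (constant flow): PIP = Vt/C + R·V̇ + PEEP.
R·V̇ = PIP − Vt/C − PEEP = 14.1 − 415/76.9 − 5 = 14.1 − 5.397 − 5 = 3.703 cmH2O.
R = 3.703 / 0.5 = 7.406 cmH2O·s/L.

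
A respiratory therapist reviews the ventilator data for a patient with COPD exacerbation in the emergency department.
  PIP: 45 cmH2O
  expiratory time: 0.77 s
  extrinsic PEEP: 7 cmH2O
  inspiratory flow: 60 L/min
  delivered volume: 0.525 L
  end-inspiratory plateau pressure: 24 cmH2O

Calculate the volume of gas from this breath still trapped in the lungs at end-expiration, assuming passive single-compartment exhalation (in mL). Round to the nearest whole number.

Flow: 60 L/min ÷ 60 = 1 L/s.
R = (PIP − Pplat)/V̇ = (45 − 24) / 1 = 21.0/1 = 21.0 cmH2O·s/L.
C = Vt/(Pplat − PEEP) = 525.0 / (24 − 7) = 525.0/17.0 = 30.882 mL/cmH2O.
τ = R × C = 21.0 × 0.03088 L/cmH2O = 0.6485 s.
Fraction remaining = e^(−Te/τ) = e^(−0.77/0.6485) = 0.305.
Trapped volume = 525.0 × 0.305 = 160.13 mL.

160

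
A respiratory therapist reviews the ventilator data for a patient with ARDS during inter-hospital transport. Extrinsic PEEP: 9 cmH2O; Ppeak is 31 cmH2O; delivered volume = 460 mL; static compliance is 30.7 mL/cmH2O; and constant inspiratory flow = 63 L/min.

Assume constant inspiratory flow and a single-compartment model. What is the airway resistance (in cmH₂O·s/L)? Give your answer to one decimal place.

Flow: 63 L/min ÷ 60 = 1.05 L/s.
Equation of motion (constant flow): PIP = Vt/C + R·V̇ + PEEP.
R·V̇ = PIP − Vt/C − PEEP = 31 − 460/30.7 − 9 = 31 − 14.984 − 9 = 7.016 cmH2O.
R = 7.016 / 1.05 = 6.682 cmH2O·s/L.

6.7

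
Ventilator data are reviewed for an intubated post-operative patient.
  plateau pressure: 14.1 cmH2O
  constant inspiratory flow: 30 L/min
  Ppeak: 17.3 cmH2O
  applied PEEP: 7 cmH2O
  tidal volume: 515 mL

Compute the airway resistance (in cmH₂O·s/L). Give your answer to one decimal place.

Flow: 30 L/min ÷ 60 = 0.5 L/s.
Raw = (PIP − Pplat) / flow = (17.3 − 14.1) / 0.5 = 3.2 / 0.5 = 6.4 cmH2O·s/L.

6.4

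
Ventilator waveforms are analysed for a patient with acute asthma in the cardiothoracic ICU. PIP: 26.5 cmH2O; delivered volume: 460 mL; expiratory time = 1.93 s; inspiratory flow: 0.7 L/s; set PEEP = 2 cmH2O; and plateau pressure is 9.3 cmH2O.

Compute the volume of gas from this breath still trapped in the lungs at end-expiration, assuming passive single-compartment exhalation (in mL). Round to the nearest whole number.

132

R = (PIP − Pplat)/V̇ = (26.5 − 9.3) / 0.7 = 17.2/0.7 = 24.571 cmH2O·s/L.
C = Vt/(Pplat − PEEP) = 460.0 / (9.3 − 2) = 460.0/7.3 = 63.014 mL/cmH2O.
τ = R × C = 24.571 × 0.06301 L/cmH2O = 1.548 s.
Fraction remaining = e^(−Te/τ) = e^(−1.93/1.548) = 0.2874.
Trapped volume = 460.0 × 0.2874 = 132.2 mL.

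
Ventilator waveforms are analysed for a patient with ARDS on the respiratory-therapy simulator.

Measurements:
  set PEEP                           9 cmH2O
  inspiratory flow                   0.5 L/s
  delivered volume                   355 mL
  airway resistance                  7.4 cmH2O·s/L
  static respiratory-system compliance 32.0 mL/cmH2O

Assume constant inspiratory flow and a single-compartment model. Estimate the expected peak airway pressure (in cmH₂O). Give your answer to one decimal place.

23.8

Equation of motion (constant flow): PIP = Vt/C + R·V̇ + PEEP.
PIP = 355/32.0 + 7.4×0.5 + 9 = 11.094 + 3.7 + 9 = 23.794 cmH2O.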